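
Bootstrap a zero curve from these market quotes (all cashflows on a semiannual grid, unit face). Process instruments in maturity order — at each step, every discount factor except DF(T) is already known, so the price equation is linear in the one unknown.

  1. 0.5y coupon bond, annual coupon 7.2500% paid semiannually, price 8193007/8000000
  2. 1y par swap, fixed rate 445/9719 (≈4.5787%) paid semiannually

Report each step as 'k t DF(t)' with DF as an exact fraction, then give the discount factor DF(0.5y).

1 1/2 9883/10000
2 1 1911/2000
DF(0.5y) = 9883/10000 ≈ 0.988300

step 1 [0.5y] bond c/2=29/800: DF=(8193007/8000000 − 29/800·(0))/(1+29/800) = 9883/10000 ≈ 0.988300
step 2 [1y] swap r/2=445/19438: DF=(1 − 445/19438·(0.988300))/(1+445/19438) = 1911/2000 ≈ 0.955500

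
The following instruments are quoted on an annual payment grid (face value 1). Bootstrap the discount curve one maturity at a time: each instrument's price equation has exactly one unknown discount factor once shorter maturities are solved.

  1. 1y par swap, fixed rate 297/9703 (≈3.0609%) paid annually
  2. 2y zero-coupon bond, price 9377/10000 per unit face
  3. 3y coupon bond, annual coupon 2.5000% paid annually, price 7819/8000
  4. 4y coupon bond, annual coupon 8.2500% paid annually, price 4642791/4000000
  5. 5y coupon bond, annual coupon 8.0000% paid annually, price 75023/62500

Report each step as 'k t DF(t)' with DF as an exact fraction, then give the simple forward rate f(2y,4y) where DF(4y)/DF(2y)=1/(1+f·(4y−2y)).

1 1 9703/10000
2 2 9377/10000
3 3 907/1000
4 4 8577/10000
5 5 4197/5000
f(2y,4y) = ((9377/10000)/(8577/10000) − 1)/(2) = 400/8577 ≈ 4.6636%

step 1 [1y] swap r/1=297/9703: DF=(1 − 297/9703·(0))/(1+297/9703) = 9703/10000 ≈ 0.970300
step 2 [2y] zero: DF = P = 9377/10000 ≈ 0.937700
step 3 [3y] bond c/1=1/40: DF=(7819/8000 − 1/40·(0.970300+0.937700))/(1+1/40) = 907/1000 ≈ 0.907000
step 4 [4y] bond c/1=33/400: DF=(4642791/4000000 − 33/400·(0.970300+0.937700+0.907000))/(1+33/400) = 8577/10000 ≈ 0.857700
step 5 [5y] bond c/1=2/25: DF=(75023/62500 − 2/25·(0.970300+0.937700+0.907000+0.857700))/(1+2/25) = 4197/5000 ≈ 0.839400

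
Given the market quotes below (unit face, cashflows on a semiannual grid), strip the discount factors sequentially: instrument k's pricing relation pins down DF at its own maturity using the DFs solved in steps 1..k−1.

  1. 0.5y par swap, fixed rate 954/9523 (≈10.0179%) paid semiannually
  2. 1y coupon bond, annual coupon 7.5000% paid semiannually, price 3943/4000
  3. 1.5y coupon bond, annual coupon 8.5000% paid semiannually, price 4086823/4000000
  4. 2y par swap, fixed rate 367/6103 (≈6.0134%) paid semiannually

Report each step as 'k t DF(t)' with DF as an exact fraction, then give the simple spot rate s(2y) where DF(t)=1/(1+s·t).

step 1 [0.5y] swap r/2=477/9523: DF=(1 − 477/9523·(0))/(1+477/9523) = 9523/10000 ≈ 0.952300
step 2 [1y] bond c/2=3/80: DF=(3943/4000 − 3/80·(0.952300))/(1+3/80) = 9157/10000 ≈ 0.915700
step 3 [1.5y] bond c/2=17/400: DF=(4086823/4000000 − 17/400·(0.952300+0.915700))/(1+17/400) = 9039/10000 ≈ 0.903900
step 4 [2y] swap r/2=367/12206: DF=(1 − 367/12206·(0.952300+0.915700+0.903900))/(1+367/12206) = 8899/10000 ≈ 0.889900

1 1/2 9523/10000
2 1 9157/10000
3 3/2 9039/10000
4 2 8899/10000
s(2y) = (1/(8899/10000) − 1)/(2) = 1101/17798 ≈ 6.1861%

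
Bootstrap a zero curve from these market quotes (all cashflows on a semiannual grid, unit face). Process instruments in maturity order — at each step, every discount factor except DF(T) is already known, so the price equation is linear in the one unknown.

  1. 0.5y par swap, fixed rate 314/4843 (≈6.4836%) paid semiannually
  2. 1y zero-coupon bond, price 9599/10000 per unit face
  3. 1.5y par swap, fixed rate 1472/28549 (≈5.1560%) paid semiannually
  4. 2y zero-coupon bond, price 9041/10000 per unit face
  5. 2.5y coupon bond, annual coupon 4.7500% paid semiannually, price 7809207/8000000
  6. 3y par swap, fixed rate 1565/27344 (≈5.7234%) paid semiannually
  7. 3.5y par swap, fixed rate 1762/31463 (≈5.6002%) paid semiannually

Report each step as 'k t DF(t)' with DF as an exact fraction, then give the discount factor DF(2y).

1 1/2 4843/5000
2 1 9599/10000
3 3/2 579/625
4 2 9041/10000
5 5/2 8663/10000
6 3 1687/2000
7 7/2 4119/5000
DF(2y) = 9041/10000 ≈ 0.904100

step 1 [0.5y] swap r/2=157/4843: DF=(1 − 157/4843·(0))/(1+157/4843) = 4843/5000 ≈ 0.968600
step 2 [1y] zero: DF = P = 9599/10000 ≈ 0.959900
step 3 [1.5y] swap r/2=736/28549: DF=(1 − 736/28549·(0.968600+0.959900))/(1+736/28549) = 579/625 ≈ 0.926400
step 4 [2y] zero: DF = P = 9041/10000 ≈ 0.904100
step 5 [2.5y] bond c/2=19/800: DF=(7809207/8000000 − 19/800·(0.968600+0.959900+0.926400+0.904100))/(1+19/800) = 8663/10000 ≈ 0.866300
step 6 [3y] swap r/2=1565/54688: DF=(1 − 1565/54688·(0.968600+0.959900+0.926400+0.904100+0.866300))/(1+1565/54688) = 1687/2000 ≈ 0.843500
step 7 [3.5y] swap r/2=881/31463: DF=(1 − 881/31463·(0.968600+0.959900+0.926400+0.904100+0.866300+0.843500))/(1+881/31463) = 4119/5000 ≈ 0.823800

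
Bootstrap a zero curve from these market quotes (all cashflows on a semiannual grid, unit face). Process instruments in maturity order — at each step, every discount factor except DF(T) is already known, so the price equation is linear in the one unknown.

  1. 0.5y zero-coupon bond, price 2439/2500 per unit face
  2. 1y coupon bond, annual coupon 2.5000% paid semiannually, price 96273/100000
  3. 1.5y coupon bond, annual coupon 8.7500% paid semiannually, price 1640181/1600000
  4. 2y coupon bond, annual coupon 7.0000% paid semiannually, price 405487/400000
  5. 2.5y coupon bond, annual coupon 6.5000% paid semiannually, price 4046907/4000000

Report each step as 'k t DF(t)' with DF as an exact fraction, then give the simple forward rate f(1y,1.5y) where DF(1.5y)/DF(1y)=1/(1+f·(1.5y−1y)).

1 1/2 2439/2500
2 1 2347/2500
3 3/2 9019/10000
4 2 4421/5000
5 5/2 4317/5000
f(1y,1.5y) = ((2347/2500)/(9019/10000) − 1)/(1/2) = 738/9019 ≈ 8.1827%

step 1 [0.5y] zero: DF = P = 2439/2500 ≈ 0.975600
step 2 [1y] bond c/2=1/80: DF=(96273/100000 − 1/80·(0.975600))/(1+1/80) = 2347/2500 ≈ 0.938800
step 3 [1.5y] bond c/2=7/160: DF=(1640181/1600000 − 7/160·(0.975600+0.938800))/(1+7/160) = 9019/10000 ≈ 0.901900
step 4 [2y] bond c/2=7/200: DF=(405487/400000 − 7/200·(0.975600+0.938800+0.901900))/(1+7/200) = 4421/5000 ≈ 0.884200
step 5 [2.5y] bond c/2=13/400: DF=(4046907/4000000 − 13/400·(0.975600+0.938800+0.901900+0.884200))/(1+13/400) = 4317/5000 ≈ 0.863400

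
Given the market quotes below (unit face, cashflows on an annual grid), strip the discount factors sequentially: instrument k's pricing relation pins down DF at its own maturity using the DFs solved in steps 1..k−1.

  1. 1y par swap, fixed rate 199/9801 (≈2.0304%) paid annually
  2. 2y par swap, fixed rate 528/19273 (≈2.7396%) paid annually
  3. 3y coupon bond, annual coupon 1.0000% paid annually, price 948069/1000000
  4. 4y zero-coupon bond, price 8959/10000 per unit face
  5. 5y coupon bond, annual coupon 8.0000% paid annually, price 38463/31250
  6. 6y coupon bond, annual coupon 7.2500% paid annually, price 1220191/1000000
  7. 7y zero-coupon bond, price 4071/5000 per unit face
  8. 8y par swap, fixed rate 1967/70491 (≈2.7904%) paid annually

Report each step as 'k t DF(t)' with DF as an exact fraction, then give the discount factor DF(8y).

1 1 9801/10000
2 2 592/625
3 3 2299/2500
4 4 8959/10000
5 5 539/625
6 6 1033/1250
7 7 4071/5000
8 8 8033/10000
DF(8y) = 8033/10000 ≈ 0.803300

step 1 [1y] swap r/1=199/9801: DF=(1 − 199/9801·(0))/(1+199/9801) = 9801/10000 ≈ 0.980100
step 2 [2y] swap r/1=528/19273: DF=(1 − 528/19273·(0.980100))/(1+528/19273) = 592/625 ≈ 0.947200
step 3 [3y] bond c/1=1/100: DF=(948069/1000000 − 1/100·(0.980100+0.947200))/(1+1/100) = 2299/2500 ≈ 0.919600
step 4 [4y] zero: DF = P = 8959/10000 ≈ 0.895900
step 5 [5y] bond c/1=2/25: DF=(38463/31250 − 2/25·(0.980100+0.947200+0.919600+0.895900))/(1+2/25) = 539/625 ≈ 0.862400
step 6 [6y] bond c/1=29/400: DF=(1220191/1000000 − 29/400·(0.980100+0.947200+0.919600+0.895900+0.862400))/(1+29/400) = 1033/1250 ≈ 0.826400
step 7 [7y] zero: DF = P = 4071/5000 ≈ 0.814200
step 8 [8y] swap r/1=1967/70491: DF=(1 − 1967/70491·(0.980100+0.947200+0.919600+0.895900+0.862400+0.826400+0.814200))/(1+1967/70491) = 8033/10000 ≈ 0.803300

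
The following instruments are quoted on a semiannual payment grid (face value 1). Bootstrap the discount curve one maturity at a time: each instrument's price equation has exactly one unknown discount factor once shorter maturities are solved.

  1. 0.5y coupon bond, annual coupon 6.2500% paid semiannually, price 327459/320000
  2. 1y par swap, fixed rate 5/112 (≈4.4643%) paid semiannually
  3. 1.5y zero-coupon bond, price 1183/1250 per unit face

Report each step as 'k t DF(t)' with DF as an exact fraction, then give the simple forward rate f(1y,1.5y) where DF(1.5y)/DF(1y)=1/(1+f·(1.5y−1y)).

step 1 [0.5y] bond c/2=1/32: DF=(327459/320000 − 1/32·(0))/(1+1/32) = 9923/10000 ≈ 0.992300
step 2 [1y] swap r/2=5/224: DF=(1 − 5/224·(0.992300))/(1+5/224) = 1913/2000 ≈ 0.956500
step 3 [1.5y] zero: DF = P = 1183/1250 ≈ 0.946400

1 1/2 9923/10000
2 1 1913/2000
3 3/2 1183/1250
f(1y,1.5y) = ((1913/2000)/(1183/1250) − 1)/(1/2) = 101/4732 ≈ 2.1344%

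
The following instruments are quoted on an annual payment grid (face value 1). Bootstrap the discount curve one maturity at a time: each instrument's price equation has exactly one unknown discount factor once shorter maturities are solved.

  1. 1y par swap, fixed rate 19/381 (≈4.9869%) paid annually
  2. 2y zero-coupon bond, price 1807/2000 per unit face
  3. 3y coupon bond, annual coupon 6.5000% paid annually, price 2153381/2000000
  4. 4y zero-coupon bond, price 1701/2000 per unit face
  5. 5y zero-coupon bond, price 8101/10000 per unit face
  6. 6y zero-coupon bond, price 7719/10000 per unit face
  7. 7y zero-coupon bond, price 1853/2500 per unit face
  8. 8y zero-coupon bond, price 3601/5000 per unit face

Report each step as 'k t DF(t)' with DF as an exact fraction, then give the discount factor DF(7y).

1 1 381/400
2 2 1807/2000
3 3 8977/10000
4 4 1701/2000
5 5 8101/10000
6 6 7719/10000
7 7 1853/2500
8 8 3601/5000
DF(7y) = 1853/2500 ≈ 0.741200

step 1 [1y] swap r/1=19/381: DF=(1 − 19/381·(0))/(1+19/381) = 381/400 ≈ 0.952500
step 2 [2y] zero: DF = P = 1807/2000 ≈ 0.903500
step 3 [3y] bond c/1=13/200: DF=(2153381/2000000 − 13/200·(0.952500+0.903500))/(1+13/200) = 8977/10000 ≈ 0.897700
step 4 [4y] zero: DF = P = 1701/2000 ≈ 0.850500
step 5 [5y] zero: DF = P = 8101/10000 ≈ 0.810100
step 6 [6y] zero: DF = P = 7719/10000 ≈ 0.771900
step 7 [7y] zero: DF = P = 1853/2500 ≈ 0.741200
step 8 [8y] zero: DF = P = 3601/5000 ≈ 0.720200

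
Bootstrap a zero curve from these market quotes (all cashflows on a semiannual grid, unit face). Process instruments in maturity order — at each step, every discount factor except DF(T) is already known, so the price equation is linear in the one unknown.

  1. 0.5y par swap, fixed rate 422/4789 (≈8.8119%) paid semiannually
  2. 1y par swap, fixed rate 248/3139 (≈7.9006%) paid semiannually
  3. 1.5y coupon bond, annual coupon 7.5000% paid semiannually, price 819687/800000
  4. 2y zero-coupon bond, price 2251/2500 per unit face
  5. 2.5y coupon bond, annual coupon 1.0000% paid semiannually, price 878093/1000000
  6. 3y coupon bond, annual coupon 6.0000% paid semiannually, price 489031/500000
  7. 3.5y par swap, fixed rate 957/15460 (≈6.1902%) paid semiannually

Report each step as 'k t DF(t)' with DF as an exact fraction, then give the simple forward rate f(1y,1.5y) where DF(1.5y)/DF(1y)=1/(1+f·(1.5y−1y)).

1 1/2 4789/5000
2 1 1157/1250
3 3/2 1839/2000
4 2 2251/2500
5 5/2 8553/10000
6 3 1021/1250
7 7/2 4043/5000
f(1y,1.5y) = ((1157/1250)/(1839/2000) − 1)/(1/2) = 122/9195 ≈ 1.3268%

step 1 [0.5y] swap r/2=211/4789: DF=(1 − 211/4789·(0))/(1+211/4789) = 4789/5000 ≈ 0.957800
step 2 [1y] swap r/2=124/3139: DF=(1 − 124/3139·(0.957800))/(1+124/3139) = 1157/1250 ≈ 0.925600
step 3 [1.5y] bond c/2=3/80: DF=(819687/800000 − 3/80·(0.957800+0.925600))/(1+3/80) = 1839/2000 ≈ 0.919500
step 4 [2y] zero: DF = P = 2251/2500 ≈ 0.900400
step 5 [2.5y] bond c/2=1/200: DF=(878093/1000000 − 1/200·(0.957800+0.925600+0.919500+0.900400))/(1+1/200) = 8553/10000 ≈ 0.855300
step 6 [3y] bond c/2=3/100: DF=(489031/500000 − 3/100·(0.957800+0.925600+0.919500+0.900400+0.855300))/(1+3/100) = 1021/1250 ≈ 0.816800
step 7 [3.5y] swap r/2=957/30920: DF=(1 − 957/30920·(0.957800+0.925600+0.919500+0.900400+0.855300+0.816800))/(1+957/30920) = 4043/5000 ≈ 0.808600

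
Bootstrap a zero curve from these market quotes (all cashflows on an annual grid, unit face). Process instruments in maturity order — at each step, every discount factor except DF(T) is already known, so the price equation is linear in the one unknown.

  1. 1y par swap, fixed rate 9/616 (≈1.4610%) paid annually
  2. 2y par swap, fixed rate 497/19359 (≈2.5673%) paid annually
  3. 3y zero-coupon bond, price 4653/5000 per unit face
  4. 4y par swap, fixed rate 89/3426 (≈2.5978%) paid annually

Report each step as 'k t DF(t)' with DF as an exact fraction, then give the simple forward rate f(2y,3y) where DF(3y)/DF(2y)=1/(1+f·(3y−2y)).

step 1 [1y] swap r/1=9/616: DF=(1 − 9/616·(0))/(1+9/616) = 616/625 ≈ 0.985600
step 2 [2y] swap r/1=497/19359: DF=(1 − 497/19359·(0.985600))/(1+497/19359) = 9503/10000 ≈ 0.950300
step 3 [3y] zero: DF = P = 4653/5000 ≈ 0.930600
step 4 [4y] swap r/1=89/3426: DF=(1 − 89/3426·(0.985600+0.950300+0.930600))/(1+89/3426) = 9021/10000 ≈ 0.902100

1 1 616/625
2 2 9503/10000
3 3 4653/5000
4 4 9021/10000
f(2y,3y) = ((9503/10000)/(4653/5000) − 1)/(1) = 197/9306 ≈ 2.1169%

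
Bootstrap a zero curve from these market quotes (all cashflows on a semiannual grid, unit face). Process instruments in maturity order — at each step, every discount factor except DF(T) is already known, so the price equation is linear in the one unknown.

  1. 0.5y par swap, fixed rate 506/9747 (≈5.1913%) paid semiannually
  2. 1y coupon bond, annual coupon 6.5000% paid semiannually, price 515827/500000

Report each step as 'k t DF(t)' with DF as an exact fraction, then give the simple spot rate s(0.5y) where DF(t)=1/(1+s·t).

1 1/2 9747/10000
2 1 1937/2000
s(0.5y) = (1/(9747/10000) − 1)/(1/2) = 506/9747 ≈ 5.1913%

step 1 [0.5y] swap r/2=253/9747: DF=(1 − 253/9747·(0))/(1+253/9747) = 9747/10000 ≈ 0.974700
step 2 [1y] bond c/2=13/400: DF=(515827/500000 − 13/400·(0.974700))/(1+13/400) = 1937/2000 ≈ 0.968500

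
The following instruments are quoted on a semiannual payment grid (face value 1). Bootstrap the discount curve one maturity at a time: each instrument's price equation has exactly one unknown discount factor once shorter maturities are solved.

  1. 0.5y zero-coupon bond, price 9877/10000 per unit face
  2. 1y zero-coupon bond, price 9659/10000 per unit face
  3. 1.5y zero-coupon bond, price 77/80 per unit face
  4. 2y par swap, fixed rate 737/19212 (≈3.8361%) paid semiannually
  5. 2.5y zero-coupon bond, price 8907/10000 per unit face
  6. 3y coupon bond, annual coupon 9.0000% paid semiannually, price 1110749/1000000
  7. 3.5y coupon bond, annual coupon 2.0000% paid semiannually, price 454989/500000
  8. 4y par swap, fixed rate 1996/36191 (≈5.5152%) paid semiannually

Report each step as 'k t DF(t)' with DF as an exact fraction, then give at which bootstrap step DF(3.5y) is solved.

1 1/2 9877/10000
2 1 9659/10000
3 3/2 77/80
4 2 9263/10000
5 5/2 8907/10000
6 3 8591/10000
7 7/2 1057/1250
8 4 2001/2500
DF(3.5y) is solved at step 7

step 1 [0.5y] zero: DF = P = 9877/10000 ≈ 0.987700
step 2 [1y] zero: DF = P = 9659/10000 ≈ 0.965900
step 3 [1.5y] zero: DF = P = 77/80 ≈ 0.962500
step 4 [2y] swap r/2=737/38424: DF=(1 − 737/38424·(0.987700+0.965900+0.962500))/(1+737/38424) = 9263/10000 ≈ 0.926300
step 5 [2.5y] zero: DF = P = 8907/10000 ≈ 0.890700
step 6 [3y] bond c/2=9/200: DF=(1110749/1000000 − 9/200·(0.987700+0.965900+0.962500+0.926300+0.890700))/(1+9/200) = 8591/10000 ≈ 0.859100
step 7 [3.5y] bond c/2=1/100: DF=(454989/500000 − 1/100·(0.987700+0.965900+0.962500+0.926300+0.890700+0.859100))/(1+1/100) = 1057/1250 ≈ 0.845600
step 8 [4y] swap r/2=998/36191: DF=(1 − 998/36191·(0.987700+0.965900+0.962500+0.926300+0.890700+0.859100+0.845600))/(1+998/36191) = 2001/2500 ≈ 0.800400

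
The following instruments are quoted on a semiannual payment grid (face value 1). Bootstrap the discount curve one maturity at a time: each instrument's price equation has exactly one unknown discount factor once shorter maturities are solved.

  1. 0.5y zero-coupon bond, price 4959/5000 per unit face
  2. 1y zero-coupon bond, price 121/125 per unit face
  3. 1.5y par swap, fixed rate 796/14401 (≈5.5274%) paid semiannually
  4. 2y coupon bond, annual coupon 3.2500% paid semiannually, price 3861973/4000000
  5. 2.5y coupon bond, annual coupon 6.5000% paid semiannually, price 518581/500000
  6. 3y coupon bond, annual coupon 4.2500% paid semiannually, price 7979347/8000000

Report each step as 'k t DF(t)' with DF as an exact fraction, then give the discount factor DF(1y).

step 1 [0.5y] zero: DF = P = 4959/5000 ≈ 0.991800
step 2 [1y] zero: DF = P = 121/125 ≈ 0.968000
step 3 [1.5y] swap r/2=398/14401: DF=(1 − 398/14401·(0.991800+0.968000))/(1+398/14401) = 2301/2500 ≈ 0.920400
step 4 [2y] bond c/2=13/800: DF=(3861973/4000000 − 13/800·(0.991800+0.968000+0.920400))/(1+13/800) = 113/125 ≈ 0.904000
step 5 [2.5y] bond c/2=13/400: DF=(518581/500000 − 13/400·(0.991800+0.968000+0.920400+0.904000))/(1+13/400) = 4427/5000 ≈ 0.885400
step 6 [3y] bond c/2=17/800: DF=(7979347/8000000 − 17/800·(0.991800+0.968000+0.920400+0.904000+0.885400))/(1+17/800) = 1759/2000 ≈ 0.879500

1 1/2 4959/5000
2 1 121/125
3 3/2 2301/2500
4 2 113/125
5 5/2 4427/5000
6 3 1759/2000
DF(1y) = 121/125 ≈ 0.968000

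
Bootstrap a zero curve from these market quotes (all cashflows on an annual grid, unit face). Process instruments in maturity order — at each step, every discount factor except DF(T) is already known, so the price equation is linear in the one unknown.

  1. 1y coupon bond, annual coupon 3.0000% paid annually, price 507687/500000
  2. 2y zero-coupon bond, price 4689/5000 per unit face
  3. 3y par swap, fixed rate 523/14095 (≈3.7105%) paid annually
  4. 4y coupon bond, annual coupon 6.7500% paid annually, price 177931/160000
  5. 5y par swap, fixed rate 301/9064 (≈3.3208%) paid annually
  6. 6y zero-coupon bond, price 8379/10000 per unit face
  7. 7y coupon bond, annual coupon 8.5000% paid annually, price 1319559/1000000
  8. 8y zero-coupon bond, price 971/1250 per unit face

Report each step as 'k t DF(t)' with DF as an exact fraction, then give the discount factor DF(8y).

step 1 [1y] bond c/1=3/100: DF=(507687/500000 − 3/100·(0))/(1+3/100) = 4929/5000 ≈ 0.985800
step 2 [2y] zero: DF = P = 4689/5000 ≈ 0.937800
step 3 [3y] swap r/1=523/14095: DF=(1 − 523/14095·(0.985800+0.937800))/(1+523/14095) = 4477/5000 ≈ 0.895400
step 4 [4y] bond c/1=27/400: DF=(177931/160000 − 27/400·(0.985800+0.937800+0.895400))/(1+27/400) = 1727/2000 ≈ 0.863500
step 5 [5y] swap r/1=301/9064: DF=(1 − 301/9064·(0.985800+0.937800+0.895400+0.863500))/(1+301/9064) = 1699/2000 ≈ 0.849500
step 6 [6y] zero: DF = P = 8379/10000 ≈ 0.837900
step 7 [7y] bond c/1=17/200: DF=(1319559/1000000 − 17/200·(0.985800+0.937800+0.895400+0.863500+0.849500+0.837900))/(1+17/200) = 1591/2000 ≈ 0.795500
step 8 [8y] zero: DF = P = 971/1250 ≈ 0.776800

1 1 4929/5000
2 2 4689/5000
3 3 4477/5000
4 4 1727/2000
5 5 1699/2000
6 6 8379/10000
7 7 1591/2000
8 8 971/1250
DF(8y) = 971/1250 ≈ 0.776800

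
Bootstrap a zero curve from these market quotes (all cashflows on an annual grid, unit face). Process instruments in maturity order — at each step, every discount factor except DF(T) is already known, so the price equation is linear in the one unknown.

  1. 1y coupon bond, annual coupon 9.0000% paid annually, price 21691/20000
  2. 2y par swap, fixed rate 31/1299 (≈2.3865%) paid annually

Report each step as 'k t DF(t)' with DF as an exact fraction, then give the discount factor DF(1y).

step 1 [1y] bond c/1=9/100: DF=(21691/20000 − 9/100·(0))/(1+9/100) = 199/200 ≈ 0.995000
step 2 [2y] swap r/1=31/1299: DF=(1 − 31/1299·(0.995000))/(1+31/1299) = 1907/2000 ≈ 0.953500

1 1 199/200
2 2 1907/2000
DF(1y) = 199/200 ≈ 0.995000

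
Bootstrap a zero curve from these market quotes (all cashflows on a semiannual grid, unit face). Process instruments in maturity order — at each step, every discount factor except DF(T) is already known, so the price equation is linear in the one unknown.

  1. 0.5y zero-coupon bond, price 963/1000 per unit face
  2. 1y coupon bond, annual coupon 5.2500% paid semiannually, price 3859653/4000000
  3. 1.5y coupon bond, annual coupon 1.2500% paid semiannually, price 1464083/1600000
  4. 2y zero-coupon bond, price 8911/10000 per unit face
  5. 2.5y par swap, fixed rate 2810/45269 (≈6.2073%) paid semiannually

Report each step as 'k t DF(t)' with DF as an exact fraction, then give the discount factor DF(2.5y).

1 1/2 963/1000
2 1 2289/2500
3 3/2 8977/10000
4 2 8911/10000
5 5/2 1719/2000
DF(2.5y) = 1719/2000 ≈ 0.859500

step 1 [0.5y] zero: DF = P = 963/1000 ≈ 0.963000
step 2 [1y] bond c/2=21/800: DF=(3859653/4000000 − 21/800·(0.963000))/(1+21/800) = 2289/2500 ≈ 0.915600
step 3 [1.5y] bond c/2=1/160: DF=(1464083/1600000 − 1/160·(0.963000+0.915600))/(1+1/160) = 8977/10000 ≈ 0.897700
step 4 [2y] zero: DF = P = 8911/10000 ≈ 0.891100
step 5 [2.5y] swap r/2=1405/45269: DF=(1 − 1405/45269·(0.963000+0.915600+0.897700+0.891100))/(1+1405/45269) = 1719/2000 ≈ 0.859500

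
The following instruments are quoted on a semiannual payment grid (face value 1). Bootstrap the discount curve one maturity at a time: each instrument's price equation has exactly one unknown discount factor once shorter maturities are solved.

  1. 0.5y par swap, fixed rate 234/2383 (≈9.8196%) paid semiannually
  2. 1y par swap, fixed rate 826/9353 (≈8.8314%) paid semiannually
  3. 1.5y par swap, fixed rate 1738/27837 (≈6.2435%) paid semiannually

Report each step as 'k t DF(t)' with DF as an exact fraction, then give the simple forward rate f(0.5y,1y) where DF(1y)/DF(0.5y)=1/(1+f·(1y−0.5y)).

1 1/2 2383/2500
2 1 4587/5000
3 3/2 9131/10000
f(0.5y,1y) = ((2383/2500)/(4587/5000) − 1)/(1/2) = 358/4587 ≈ 7.8047%

step 1 [0.5y] swap r/2=117/2383: DF=(1 − 117/2383·(0))/(1+117/2383) = 2383/2500 ≈ 0.953200
step 2 [1y] swap r/2=413/9353: DF=(1 − 413/9353·(0.953200))/(1+413/9353) = 4587/5000 ≈ 0.917400
step 3 [1.5y] swap r/2=869/27837: DF=(1 − 869/27837·(0.953200+0.917400))/(1+869/27837) = 9131/10000 ≈ 0.913100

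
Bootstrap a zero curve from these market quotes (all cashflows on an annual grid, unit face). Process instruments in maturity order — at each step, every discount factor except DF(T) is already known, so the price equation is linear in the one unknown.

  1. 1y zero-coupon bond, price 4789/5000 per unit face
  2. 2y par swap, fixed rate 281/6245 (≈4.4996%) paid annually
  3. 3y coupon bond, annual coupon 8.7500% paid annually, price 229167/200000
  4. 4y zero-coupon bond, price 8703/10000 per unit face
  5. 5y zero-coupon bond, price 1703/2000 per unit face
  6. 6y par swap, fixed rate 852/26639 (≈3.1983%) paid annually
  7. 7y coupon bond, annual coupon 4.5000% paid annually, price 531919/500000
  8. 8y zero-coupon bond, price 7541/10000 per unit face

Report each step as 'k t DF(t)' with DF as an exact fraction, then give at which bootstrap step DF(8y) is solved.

step 1 [1y] zero: DF = P = 4789/5000 ≈ 0.957800
step 2 [2y] swap r/1=281/6245: DF=(1 − 281/6245·(0.957800))/(1+281/6245) = 9157/10000 ≈ 0.915700
step 3 [3y] bond c/1=7/80: DF=(229167/200000 − 7/80·(0.957800+0.915700))/(1+7/80) = 9029/10000 ≈ 0.902900
step 4 [4y] zero: DF = P = 8703/10000 ≈ 0.870300
step 5 [5y] zero: DF = P = 1703/2000 ≈ 0.851500
step 6 [6y] swap r/1=852/26639: DF=(1 − 852/26639·(0.957800+0.915700+0.902900+0.870300+0.851500))/(1+852/26639) = 1037/1250 ≈ 0.829600
step 7 [7y] bond c/1=9/200: DF=(531919/500000 − 9/200·(0.957800+0.915700+0.902900+0.870300+0.851500+0.829600))/(1+9/200) = 3943/5000 ≈ 0.788600
step 8 [8y] zero: DF = P = 7541/10000 ≈ 0.754100

1 1 4789/5000
2 2 9157/10000
3 3 9029/10000
4 4 8703/10000
5 5 1703/2000
6 6 1037/1250
7 7 3943/5000
8 8 7541/10000
DF(8y) is solved at step 8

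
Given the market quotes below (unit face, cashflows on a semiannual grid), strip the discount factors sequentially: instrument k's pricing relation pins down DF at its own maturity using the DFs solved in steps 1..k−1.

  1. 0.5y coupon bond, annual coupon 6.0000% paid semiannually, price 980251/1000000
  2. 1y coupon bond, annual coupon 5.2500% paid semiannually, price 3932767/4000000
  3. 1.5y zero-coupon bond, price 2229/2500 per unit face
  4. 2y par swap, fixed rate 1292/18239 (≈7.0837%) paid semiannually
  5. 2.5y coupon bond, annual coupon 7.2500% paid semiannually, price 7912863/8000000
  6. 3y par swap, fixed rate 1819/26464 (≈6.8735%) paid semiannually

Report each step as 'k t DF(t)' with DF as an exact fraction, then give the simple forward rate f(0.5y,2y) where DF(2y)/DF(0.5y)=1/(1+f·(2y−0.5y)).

step 1 [0.5y] bond c/2=3/100: DF=(980251/1000000 − 3/100·(0))/(1+3/100) = 9517/10000 ≈ 0.951700
step 2 [1y] bond c/2=21/800: DF=(3932767/4000000 − 21/800·(0.951700))/(1+21/800) = 9337/10000 ≈ 0.933700
step 3 [1.5y] zero: DF = P = 2229/2500 ≈ 0.891600
step 4 [2y] swap r/2=646/18239: DF=(1 − 646/18239·(0.951700+0.933700+0.891600))/(1+646/18239) = 2177/2500 ≈ 0.870800
step 5 [2.5y] bond c/2=29/800: DF=(7912863/8000000 − 29/800·(0.951700+0.933700+0.891600+0.870800))/(1+29/800) = 8269/10000 ≈ 0.826900
step 6 [3y] swap r/2=1819/52928: DF=(1 − 1819/52928·(0.951700+0.933700+0.891600+0.870800+0.826900))/(1+1819/52928) = 8181/10000 ≈ 0.818100

1 1/2 9517/10000
2 1 9337/10000
3 3/2 2229/2500
4 2 2177/2500
5 5/2 8269/10000
6 3 8181/10000
f(0.5y,2y) = ((9517/10000)/(2177/2500) − 1)/(3/2) = 809/13062 ≈ 6.1935%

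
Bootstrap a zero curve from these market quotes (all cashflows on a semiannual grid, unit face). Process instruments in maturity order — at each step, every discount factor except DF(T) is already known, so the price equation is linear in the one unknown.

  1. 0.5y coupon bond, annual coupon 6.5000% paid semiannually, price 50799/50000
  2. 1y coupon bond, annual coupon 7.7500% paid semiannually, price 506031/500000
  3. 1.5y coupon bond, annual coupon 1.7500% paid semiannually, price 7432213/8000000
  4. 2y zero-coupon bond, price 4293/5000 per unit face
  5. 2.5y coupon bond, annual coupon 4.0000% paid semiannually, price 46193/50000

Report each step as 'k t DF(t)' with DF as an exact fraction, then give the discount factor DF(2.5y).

1 1/2 123/125
2 1 586/625
3 3/2 9043/10000
4 2 4293/5000
5 5/2 1667/2000
DF(2.5y) = 1667/2000 ≈ 0.833500

step 1 [0.5y] bond c/2=13/400: DF=(50799/50000 − 13/400·(0))/(1+13/400) = 123/125 ≈ 0.984000
step 2 [1y] bond c/2=31/800: DF=(506031/500000 − 31/800·(0.984000))/(1+31/800) = 586/625 ≈ 0.937600
step 3 [1.5y] bond c/2=7/800: DF=(7432213/8000000 − 7/800·(0.984000+0.937600))/(1+7/800) = 9043/10000 ≈ 0.904300
step 4 [2y] zero: DF = P = 4293/5000 ≈ 0.858600
step 5 [2.5y] bond c/2=1/50: DF=(46193/50000 − 1/50·(0.984000+0.937600+0.904300+0.858600))/(1+1/50) = 1667/2000 ≈ 0.833500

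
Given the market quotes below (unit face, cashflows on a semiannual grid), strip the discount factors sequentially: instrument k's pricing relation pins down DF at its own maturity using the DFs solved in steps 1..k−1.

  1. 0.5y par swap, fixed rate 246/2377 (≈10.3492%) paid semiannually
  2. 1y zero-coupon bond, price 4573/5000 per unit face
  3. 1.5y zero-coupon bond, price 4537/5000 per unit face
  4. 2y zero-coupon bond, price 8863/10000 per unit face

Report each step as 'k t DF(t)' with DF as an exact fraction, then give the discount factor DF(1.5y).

1 1/2 2377/2500
2 1 4573/5000
3 3/2 4537/5000
4 2 8863/10000
DF(1.5y) = 4537/5000 ≈ 0.907400

step 1 [0.5y] swap r/2=123/2377: DF=(1 − 123/2377·(0))/(1+123/2377) = 2377/2500 ≈ 0.950800
step 2 [1y] zero: DF = P = 4573/5000 ≈ 0.914600
step 3 [1.5y] zero: DF = P = 4537/5000 ≈ 0.907400
step 4 [2y] zero: DF = P = 8863/10000 ≈ 0.886300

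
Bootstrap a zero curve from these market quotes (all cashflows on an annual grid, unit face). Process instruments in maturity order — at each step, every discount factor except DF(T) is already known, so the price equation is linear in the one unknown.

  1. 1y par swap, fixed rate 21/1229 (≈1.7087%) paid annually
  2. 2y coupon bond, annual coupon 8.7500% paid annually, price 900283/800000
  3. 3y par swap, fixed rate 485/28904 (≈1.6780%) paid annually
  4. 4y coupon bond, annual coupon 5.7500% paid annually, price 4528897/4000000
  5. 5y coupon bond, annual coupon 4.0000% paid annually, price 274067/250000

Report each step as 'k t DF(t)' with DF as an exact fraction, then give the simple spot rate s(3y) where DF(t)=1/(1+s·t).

1 1 1229/1250
2 2 9557/10000
3 3 1903/2000
4 4 1827/2000
5 5 4539/5000
s(3y) = (1/(1903/2000) − 1)/(3) = 97/5709 ≈ 1.6991%

step 1 [1y] swap r/1=21/1229: DF=(1 − 21/1229·(0))/(1+21/1229) = 1229/1250 ≈ 0.983200
step 2 [2y] bond c/1=7/80: DF=(900283/800000 − 7/80·(0.983200))/(1+7/80) = 9557/10000 ≈ 0.955700
step 3 [3y] swap r/1=485/28904: DF=(1 − 485/28904·(0.983200+0.955700))/(1+485/28904) = 1903/2000 ≈ 0.951500
step 4 [4y] bond c/1=23/400: DF=(4528897/4000000 − 23/400·(0.983200+0.955700+0.951500))/(1+23/400) = 1827/2000 ≈ 0.913500
step 5 [5y] bond c/1=1/25: DF=(274067/250000 − 1/25·(0.983200+0.955700+0.951500+0.913500))/(1+1/25) = 4539/5000 ≈ 0.907800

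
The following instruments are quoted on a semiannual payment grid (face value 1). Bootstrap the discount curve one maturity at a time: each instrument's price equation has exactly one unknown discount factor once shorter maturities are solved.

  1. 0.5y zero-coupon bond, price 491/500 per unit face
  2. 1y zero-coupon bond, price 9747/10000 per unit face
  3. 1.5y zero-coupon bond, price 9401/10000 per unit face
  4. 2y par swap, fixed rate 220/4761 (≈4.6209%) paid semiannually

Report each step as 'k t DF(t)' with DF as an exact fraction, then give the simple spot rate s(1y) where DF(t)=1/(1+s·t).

1 1/2 491/500
2 1 9747/10000
3 3/2 9401/10000
4 2 114/125
s(1y) = (1/(9747/10000) − 1)/(1) = 253/9747 ≈ 2.5957%

step 1 [0.5y] zero: DF = P = 491/500 ≈ 0.982000
step 2 [1y] zero: DF = P = 9747/10000 ≈ 0.974700
step 3 [1.5y] zero: DF = P = 9401/10000 ≈ 0.940100
step 4 [2y] swap r/2=110/4761: DF=(1 − 110/4761·(0.982000+0.974700+0.940100))/(1+110/4761) = 114/125 ≈ 0.912000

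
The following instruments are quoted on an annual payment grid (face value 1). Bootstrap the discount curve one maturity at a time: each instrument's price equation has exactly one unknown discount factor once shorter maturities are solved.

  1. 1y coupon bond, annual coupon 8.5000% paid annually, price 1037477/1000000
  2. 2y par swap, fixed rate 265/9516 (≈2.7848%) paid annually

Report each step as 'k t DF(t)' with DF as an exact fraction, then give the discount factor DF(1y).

1 1 4781/5000
2 2 947/1000
DF(1y) = 4781/5000 ≈ 0.956200

step 1 [1y] bond c/1=17/200: DF=(1037477/1000000 − 17/200·(0))/(1+17/200) = 4781/5000 ≈ 0.956200
step 2 [2y] swap r/1=265/9516: DF=(1 − 265/9516·(0.956200))/(1+265/9516) = 947/1000 ≈ 0.947000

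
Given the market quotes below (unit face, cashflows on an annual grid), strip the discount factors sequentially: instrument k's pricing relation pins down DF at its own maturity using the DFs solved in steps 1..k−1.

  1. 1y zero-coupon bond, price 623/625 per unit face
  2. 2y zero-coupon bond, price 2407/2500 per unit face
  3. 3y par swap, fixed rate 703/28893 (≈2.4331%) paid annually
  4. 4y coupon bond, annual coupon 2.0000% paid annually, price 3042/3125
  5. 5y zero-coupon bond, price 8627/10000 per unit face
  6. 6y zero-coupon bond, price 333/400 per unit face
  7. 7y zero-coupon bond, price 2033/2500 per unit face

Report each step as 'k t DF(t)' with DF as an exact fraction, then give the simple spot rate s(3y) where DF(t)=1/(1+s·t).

step 1 [1y] zero: DF = P = 623/625 ≈ 0.996800
step 2 [2y] zero: DF = P = 2407/2500 ≈ 0.962800
step 3 [3y] swap r/1=703/28893: DF=(1 − 703/28893·(0.996800+0.962800))/(1+703/28893) = 9297/10000 ≈ 0.929700
step 4 [4y] bond c/1=1/50: DF=(3042/3125 − 1/50·(0.996800+0.962800+0.929700))/(1+1/50) = 8977/10000 ≈ 0.897700
step 5 [5y] zero: DF = P = 8627/10000 ≈ 0.862700
step 6 [6y] zero: DF = P = 333/400 ≈ 0.832500
step 7 [7y] zero: DF = P = 2033/2500 ≈ 0.813200

1 1 623/625
2 2 2407/2500
3 3 9297/10000
4 4 8977/10000
5 5 8627/10000
6 6 333/400
7 7 2033/2500
s(3y) = (1/(9297/10000) − 1)/(3) = 703/27891 ≈ 2.5205%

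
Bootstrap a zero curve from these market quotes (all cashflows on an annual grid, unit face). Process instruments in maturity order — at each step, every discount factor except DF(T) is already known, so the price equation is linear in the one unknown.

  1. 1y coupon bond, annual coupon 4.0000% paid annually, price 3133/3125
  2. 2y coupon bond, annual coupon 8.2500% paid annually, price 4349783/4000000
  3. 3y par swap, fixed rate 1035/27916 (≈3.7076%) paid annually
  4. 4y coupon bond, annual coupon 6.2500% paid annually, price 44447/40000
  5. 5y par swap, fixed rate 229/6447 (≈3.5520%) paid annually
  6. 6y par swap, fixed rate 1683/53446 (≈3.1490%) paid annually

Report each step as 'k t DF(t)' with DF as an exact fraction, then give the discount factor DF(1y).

1 1 241/250
2 2 9311/10000
3 3 1793/2000
4 4 551/625
5 5 8397/10000
6 6 8317/10000
DF(1y) = 241/250 ≈ 0.964000

step 1 [1y] bond c/1=1/25: DF=(3133/3125 − 1/25·(0))/(1+1/25) = 241/250 ≈ 0.964000
step 2 [2y] bond c/1=33/400: DF=(4349783/4000000 − 33/400·(0.964000))/(1+33/400) = 9311/10000 ≈ 0.931100
step 3 [3y] swap r/1=1035/27916: DF=(1 − 1035/27916·(0.964000+0.931100))/(1+1035/27916) = 1793/2000 ≈ 0.896500
step 4 [4y] bond c/1=1/16: DF=(44447/40000 − 1/16·(0.964000+0.931100+0.896500))/(1+1/16) = 551/625 ≈ 0.881600
step 5 [5y] swap r/1=229/6447: DF=(1 − 229/6447·(0.964000+0.931100+0.896500+0.881600))/(1+229/6447) = 8397/10000 ≈ 0.839700
step 6 [6y] swap r/1=1683/53446: DF=(1 − 1683/53446·(0.964000+0.931100+0.896500+0.881600+0.839700))/(1+1683/53446) = 8317/10000 ≈ 0.831700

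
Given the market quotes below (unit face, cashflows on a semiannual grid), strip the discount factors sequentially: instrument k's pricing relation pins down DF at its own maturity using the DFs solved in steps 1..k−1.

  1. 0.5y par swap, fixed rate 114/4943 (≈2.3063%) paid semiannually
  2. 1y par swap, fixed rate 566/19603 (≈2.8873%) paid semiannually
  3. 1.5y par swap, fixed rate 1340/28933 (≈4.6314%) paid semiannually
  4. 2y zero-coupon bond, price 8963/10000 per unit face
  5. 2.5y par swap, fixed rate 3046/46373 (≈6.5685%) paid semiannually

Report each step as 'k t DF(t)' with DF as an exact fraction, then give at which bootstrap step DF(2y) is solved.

step 1 [0.5y] swap r/2=57/4943: DF=(1 − 57/4943·(0))/(1+57/4943) = 4943/5000 ≈ 0.988600
step 2 [1y] swap r/2=283/19603: DF=(1 − 283/19603·(0.988600))/(1+283/19603) = 9717/10000 ≈ 0.971700
step 3 [1.5y] swap r/2=670/28933: DF=(1 − 670/28933·(0.988600+0.971700))/(1+670/28933) = 933/1000 ≈ 0.933000
step 4 [2y] zero: DF = P = 8963/10000 ≈ 0.896300
step 5 [2.5y] swap r/2=1523/46373: DF=(1 − 1523/46373·(0.988600+0.971700+0.933000+0.896300))/(1+1523/46373) = 8477/10000 ≈ 0.847700

1 1/2 4943/5000
2 1 9717/10000
3 3/2 933/1000
4 2 8963/10000
5 5/2 8477/10000
DF(2y) is solved at step 4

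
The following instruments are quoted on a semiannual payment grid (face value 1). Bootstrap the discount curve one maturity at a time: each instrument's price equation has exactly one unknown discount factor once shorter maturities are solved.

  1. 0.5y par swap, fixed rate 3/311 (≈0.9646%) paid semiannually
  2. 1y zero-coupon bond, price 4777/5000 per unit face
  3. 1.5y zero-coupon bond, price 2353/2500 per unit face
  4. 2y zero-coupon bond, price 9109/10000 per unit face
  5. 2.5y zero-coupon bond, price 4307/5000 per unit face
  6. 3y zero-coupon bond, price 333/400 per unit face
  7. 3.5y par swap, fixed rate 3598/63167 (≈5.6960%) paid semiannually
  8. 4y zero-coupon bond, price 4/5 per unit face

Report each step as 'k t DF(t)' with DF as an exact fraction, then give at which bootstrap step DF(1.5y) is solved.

1 1/2 622/625
2 1 4777/5000
3 3/2 2353/2500
4 2 9109/10000
5 5/2 4307/5000
6 3 333/400
7 7/2 8201/10000
8 4 4/5
DF(1.5y) is solved at step 3

step 1 [0.5y] swap r/2=3/622: DF=(1 − 3/622·(0))/(1+3/622) = 622/625 ≈ 0.995200
step 2 [1y] zero: DF = P = 4777/5000 ≈ 0.955400
step 3 [1.5y] zero: DF = P = 2353/2500 ≈ 0.941200
step 4 [2y] zero: DF = P = 9109/10000 ≈ 0.910900
step 5 [2.5y] zero: DF = P = 4307/5000 ≈ 0.861400
step 6 [3y] zero: DF = P = 333/400 ≈ 0.832500
step 7 [3.5y] swap r/2=1799/63167: DF=(1 − 1799/63167·(0.995200+0.955400+0.941200+0.910900+0.861400+0.832500))/(1+1799/63167) = 8201/10000 ≈ 0.820100
step 8 [4y] zero: DF = P = 4/5 ≈ 0.800000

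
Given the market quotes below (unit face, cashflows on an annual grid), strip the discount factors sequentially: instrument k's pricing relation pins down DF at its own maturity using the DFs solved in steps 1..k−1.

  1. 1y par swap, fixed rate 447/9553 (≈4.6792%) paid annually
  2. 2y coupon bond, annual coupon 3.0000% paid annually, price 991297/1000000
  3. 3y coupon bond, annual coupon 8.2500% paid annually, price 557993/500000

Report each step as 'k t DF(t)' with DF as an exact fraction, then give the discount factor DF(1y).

1 1 9553/10000
2 2 4673/5000
3 3 8869/10000
DF(1y) = 9553/10000 ≈ 0.955300

step 1 [1y] swap r/1=447/9553: DF=(1 − 447/9553·(0))/(1+447/9553) = 9553/10000 ≈ 0.955300
step 2 [2y] bond c/1=3/100: DF=(991297/1000000 − 3/100·(0.955300))/(1+3/100) = 4673/5000 ≈ 0.934600
step 3 [3y] bond c/1=33/400: DF=(557993/500000 − 33/400·(0.955300+0.934600))/(1+33/400) = 8869/10000 ≈ 0.886900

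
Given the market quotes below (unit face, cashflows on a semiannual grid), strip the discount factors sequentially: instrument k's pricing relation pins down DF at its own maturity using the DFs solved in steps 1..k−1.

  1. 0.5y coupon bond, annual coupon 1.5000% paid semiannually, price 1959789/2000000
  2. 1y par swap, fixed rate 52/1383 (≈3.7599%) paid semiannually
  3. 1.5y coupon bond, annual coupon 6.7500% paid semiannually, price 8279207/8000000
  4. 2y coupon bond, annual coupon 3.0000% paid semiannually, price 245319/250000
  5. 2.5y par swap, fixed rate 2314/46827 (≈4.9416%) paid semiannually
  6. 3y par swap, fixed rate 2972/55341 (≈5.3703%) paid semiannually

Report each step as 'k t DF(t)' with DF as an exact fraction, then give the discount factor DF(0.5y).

step 1 [0.5y] bond c/2=3/400: DF=(1959789/2000000 − 3/400·(0))/(1+3/400) = 4863/5000 ≈ 0.972600
step 2 [1y] swap r/2=26/1383: DF=(1 − 26/1383·(0.972600))/(1+26/1383) = 2409/2500 ≈ 0.963600
step 3 [1.5y] bond c/2=27/800: DF=(8279207/8000000 − 27/800·(0.972600+0.963600))/(1+27/800) = 9379/10000 ≈ 0.937900
step 4 [2y] bond c/2=3/200: DF=(245319/250000 − 3/200·(0.972600+0.963600+0.937900))/(1+3/200) = 9243/10000 ≈ 0.924300
step 5 [2.5y] swap r/2=1157/46827: DF=(1 − 1157/46827·(0.972600+0.963600+0.937900+0.924300))/(1+1157/46827) = 8843/10000 ≈ 0.884300
step 6 [3y] swap r/2=1486/55341: DF=(1 − 1486/55341·(0.972600+0.963600+0.937900+0.924300+0.884300))/(1+1486/55341) = 4257/5000 ≈ 0.851400

1 1/2 4863/5000
2 1 2409/2500
3 3/2 9379/10000
4 2 9243/10000
5 5/2 8843/10000
6 3 4257/5000
DF(0.5y) = 4863/5000 ≈ 0.972600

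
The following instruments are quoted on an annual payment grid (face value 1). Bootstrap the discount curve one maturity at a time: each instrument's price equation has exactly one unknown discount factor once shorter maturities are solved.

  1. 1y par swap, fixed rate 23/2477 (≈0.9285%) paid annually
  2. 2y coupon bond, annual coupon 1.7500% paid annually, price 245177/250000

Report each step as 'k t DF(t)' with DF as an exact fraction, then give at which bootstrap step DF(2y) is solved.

1 1 2477/2500
2 2 2367/2500
DF(2y) is solved at step 2

step 1 [1y] swap r/1=23/2477: DF=(1 − 23/2477·(0))/(1+23/2477) = 2477/2500 ≈ 0.990800
step 2 [2y] bond c/1=7/400: DF=(245177/250000 − 7/400·(0.990800))/(1+7/400) = 2367/2500 ≈ 0.946800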